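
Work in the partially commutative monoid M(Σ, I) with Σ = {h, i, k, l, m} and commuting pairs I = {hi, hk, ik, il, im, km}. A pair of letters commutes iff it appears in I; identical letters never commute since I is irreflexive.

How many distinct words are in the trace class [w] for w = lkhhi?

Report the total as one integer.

#0=l has no predecessor
#1=k depends on [0:l]
#2=h depends on [0:l]
#3=h depends on [2:h]
#4=i has no predecessor
sources: [0:l, 4:i]
N(rest) = Σ N(rest − s) over sources s of rest; N(one piece) = 1:
  size 1 → [1]=1  [3]=1  [4]=1
  size 2 → [1,3]=2  [1,4]=2  [2,3]=1  [3,4]=2
  size 3 → [1,2,3]=3  [1,3,4]=6  [2,3,4]=3
  first=0(l) contributes 12
  first=4(i) contributes 3
|[w]| = 15

15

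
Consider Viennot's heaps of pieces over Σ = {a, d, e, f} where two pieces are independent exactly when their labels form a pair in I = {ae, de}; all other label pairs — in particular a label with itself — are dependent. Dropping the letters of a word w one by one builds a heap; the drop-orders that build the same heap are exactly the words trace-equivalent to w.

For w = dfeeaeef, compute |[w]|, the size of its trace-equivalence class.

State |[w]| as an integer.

5

drop 0:d onto floor
drop 1:f onto {0:d}
drop 2:e onto {1:f}
drop 3:e onto {2:e}
drop 4:a onto {1:f}
drop 5:e onto {3:e}
drop 6:e onto {5:e}
drop 7:f onto {4:a, 6:e}
ground layer = {0:d}
drop-orders for the pieces not yet dropped (sum over which currently-grounded one goes next):
  1 to go: {7} 1
  2 to go: {4,7} 1  {6,7} 1
  3 to go: {4,6,7} 2  {5,6,7} 1
  4 to go: {3,5,6,7} 1  {4,5,6,7} 3
  5 to go: {2,3,5,6,7} 1  {3,4,5,6,7} 4
  6 to go: {2,3,4,5,6,7} 5
  if 0:d drops first: 5 orders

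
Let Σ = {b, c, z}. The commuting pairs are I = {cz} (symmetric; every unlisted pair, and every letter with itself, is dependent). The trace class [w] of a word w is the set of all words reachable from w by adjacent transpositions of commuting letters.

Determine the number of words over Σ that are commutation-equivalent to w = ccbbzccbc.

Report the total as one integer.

3

piece 0:c — minimal
piece 1:c rests on {0:c}
piece 2:b rests on {1:c}
piece 3:b rests on {2:b}
piece 4:z rests on {3:b}
piece 5:c rests on {3:b}
piece 6:c rests on {5:c}
piece 7:b rests on {4:z, 6:c}
piece 8:c rests on {7:b}
minimal pieces: {0:c}
ways to finish when only these pieces remain (= sum over removing one remaining piece with nothing left below it):
  1 left: {8}→1
  2 left: {7,8}→1
  3 left: {4,7,8}→1  {6,7,8}→1
  4 left: {4,6,7,8}→2  {5,6,7,8}→1
  5 left: {4,5,6,7,8}→3
  6 left: {3,4,5,6,7,8}→3
  7 left: {2,3,4,5,6,7,8}→3
  placing 0:c first → 3 extensions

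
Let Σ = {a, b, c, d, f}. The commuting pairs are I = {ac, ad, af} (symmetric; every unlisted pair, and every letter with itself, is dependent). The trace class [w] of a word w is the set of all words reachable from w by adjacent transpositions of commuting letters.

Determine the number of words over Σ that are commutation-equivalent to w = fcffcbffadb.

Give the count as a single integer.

0(f) covers ∅
1(c) covers 0:f
2(f) covers 1:c
3(f) covers 2:f
4(c) covers 3:f
5(b) covers 4:c
6(f) covers 5:b
7(f) covers 6:f
8(a) covers 5:b
9(d) covers 7:f
10(b) covers 8:a, 9:d
floor of heap: 0:f
completions by unplaced set U, small U first (add the entries for U minus each lowest piece of U):
  |U|=1: {10}:1
  |U|=2: {8,10}:1  {9,10}:1
  |U|=3: {7,9,10}:1  {8,9,10}:2
  |U|=4: {6,7,9,10}:1  {7,8,9,10}:3
  |U|=5: {6,7,8,9,10}:4
  |U|=6: {5,6,7,8,9,10}:4
  |U|=7: {4,5,6,7,8,9,10}:4
  |U|=8: {3,4,5,6,7,8,9,10}:4
  |U|=9: {2,3,4,5,6,7,8,9,10}:4
  start at 0(f): 4

4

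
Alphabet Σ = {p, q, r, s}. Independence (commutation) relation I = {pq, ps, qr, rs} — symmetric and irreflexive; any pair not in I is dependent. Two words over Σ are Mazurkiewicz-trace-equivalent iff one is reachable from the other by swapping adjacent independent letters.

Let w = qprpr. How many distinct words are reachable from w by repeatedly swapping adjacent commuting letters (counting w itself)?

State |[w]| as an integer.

5

piece 0:q — minimal
piece 1:p — minimal
piece 2:r rests on {1:p}
piece 3:p rests on {2:r}
piece 4:r rests on {3:p}
minimal pieces: {0:q, 1:p}
ways to finish when only these pieces remain (= sum over removing one remaining piece with nothing left below it):
  1 left: {0}→1  {4}→1
  2 left: {0,4}→2  {3,4}→1
  3 left: {0,3,4}→3  {2,3,4}→1
  placing 0:q first → 1 extensions
  placing 1:p first → 4 extensions
total linear extensions = 5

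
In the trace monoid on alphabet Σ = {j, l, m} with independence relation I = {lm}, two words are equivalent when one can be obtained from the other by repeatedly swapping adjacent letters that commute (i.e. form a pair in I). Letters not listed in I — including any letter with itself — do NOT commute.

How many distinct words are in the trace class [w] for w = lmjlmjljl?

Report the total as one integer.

4

drop 0:l onto floor
drop 1:m onto floor
drop 2:j onto {0:l, 1:m}
drop 3:l onto {2:j}
drop 4:m onto {2:j}
drop 5:j onto {3:l, 4:m}
drop 6:l onto {5:j}
drop 7:j onto {6:l}
drop 8:l onto {7:j}
ground layer = {0:l, 1:m}
drop-orders for the pieces not yet dropped (sum over which currently-grounded one goes next):
  1 to go: {8} 1
  2 to go: {7,8} 1
  3 to go: {6,7,8} 1
  4 to go: {5,6,7,8} 1
  5 to go: {3,5,6,7,8} 1  {4,5,6,7,8} 1
  6 to go: {3,4,5,6,7,8} 2
  7 to go: {2,3,4,5,6,7,8} 2
  if 0:l drops first: 2 orders
  if 1:m drops first: 2 orders
heap linearizations: 4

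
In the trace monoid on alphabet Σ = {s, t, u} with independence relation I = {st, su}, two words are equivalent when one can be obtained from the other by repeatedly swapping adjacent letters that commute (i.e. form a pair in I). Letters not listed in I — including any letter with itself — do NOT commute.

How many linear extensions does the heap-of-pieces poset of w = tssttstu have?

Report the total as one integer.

56

#0=t has no predecessor
#1=s has no predecessor
#2=s depends on [1:s]
#3=t depends on [0:t]
#4=t depends on [3:t]
#5=s depends on [2:s]
#6=t depends on [4:t]
#7=u depends on [6:t]
sources: [0:t, 1:s]
N(rest) = Σ N(rest − s) over sources s of rest; N(one piece) = 1:
  size 1 → [5]=1  [7]=1
  size 2 → [2,5]=1  [5,7]=2  [6,7]=1
  size 3 → [1,2,5]=1  [2,5,7]=3  [4,6,7]=1  [5,6,7]=3
  size 4 → [1,2,5,7]=4  [2,5,6,7]=6  [3,4,6,7]=1  [4,5,6,7]=4
  size 5 → [0,3,4,6,7]=1  [1,2,5,6,7]=10  [2,4,5,6,7]=10  [3,4,5,6,7]=5
  size 6 → [0,3,4,5,6,7]=6  [1,2,4,5,6,7]=20  [2,3,4,5,6,7]=15
  first=0(t) contributes 35
  first=1(s) contributes 21
|[w]| = 56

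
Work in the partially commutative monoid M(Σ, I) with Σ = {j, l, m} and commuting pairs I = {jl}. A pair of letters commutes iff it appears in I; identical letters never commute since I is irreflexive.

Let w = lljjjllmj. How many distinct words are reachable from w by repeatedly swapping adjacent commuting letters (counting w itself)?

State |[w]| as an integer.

drop 0:l onto floor
drop 1:l onto {0:l}
drop 2:j onto floor
drop 3:j onto {2:j}
drop 4:j onto {3:j}
drop 5:l onto {1:l}
drop 6:l onto {5:l}
drop 7:m onto {4:j, 6:l}
drop 8:j onto {7:m}
ground layer = {0:l, 2:j}
drop-orders for the pieces not yet dropped (sum over which currently-grounded one goes next):
  1 to go: {8} 1
  2 to go: {7,8} 1
  3 to go: {4,7,8} 1  {6,7,8} 1
  4 to go: {3,4,7,8} 1  {4,6,7,8} 2  {5,6,7,8} 1
  5 to go: {1,5,6,7,8} 1  {2,3,4,7,8} 1  {3,4,6,7,8} 3  {4,5,6,7,8} 3
  6 to go: {0,1,5,6,7,8} 1  {1,4,5,6,7,8} 4  {2,3,4,6,7,8} 4  {3,4,5,6,7,8} 6
  7 to go: {0,1,4,5,6,7,8} 5  {1,3,4,5,6,7,8} 10  {2,3,4,5,6,7,8} 10
  if 0:l drops first: 20 orders
  if 2:j drops first: 15 orders
heap linearizations: 35

35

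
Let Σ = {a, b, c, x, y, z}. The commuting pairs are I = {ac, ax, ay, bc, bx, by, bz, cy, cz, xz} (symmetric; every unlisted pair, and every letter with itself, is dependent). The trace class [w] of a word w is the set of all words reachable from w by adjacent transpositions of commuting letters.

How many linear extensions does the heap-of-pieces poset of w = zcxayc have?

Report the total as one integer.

0(z) covers ∅
1(c) covers ∅
2(x) covers 1:c
3(a) covers 0:z
4(y) covers 0:z, 2:x
5(c) covers 2:x
floor of heap: 0:z, 1:c
completions by unplaced set U, small U first (add the entries for U minus each lowest piece of U):
  |U|=1: {3}:1  {4}:1  {5}:1
  |U|=2: {3,4}:2  {3,5}:2  {4,5}:2
  |U|=3: {0,3,4}:2  {2,4,5}:2  {3,4,5}:6
  |U|=4: {0,3,4,5}:8  {1,2,4,5}:2  {2,3,4,5}:8
  start at 0(z): 10
  start at 1(c): 16
sum over floor = 26

26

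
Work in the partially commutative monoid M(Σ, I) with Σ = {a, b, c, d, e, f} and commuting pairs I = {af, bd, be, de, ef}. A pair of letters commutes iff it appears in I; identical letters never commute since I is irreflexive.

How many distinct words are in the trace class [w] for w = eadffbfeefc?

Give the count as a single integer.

28

drop 0:e onto floor
drop 1:a onto {0:e}
drop 2:d onto {1:a}
drop 3:f onto {2:d}
drop 4:f onto {3:f}
drop 5:b onto {4:f}
drop 6:f onto {5:b}
drop 7:e onto {1:a}
drop 8:e onto {7:e}
drop 9:f onto {6:f}
drop 10:c onto {8:e, 9:f}
ground layer = {0:e}
drop-orders for the pieces not yet dropped (sum over which currently-grounded one goes next):
  1 to go: {10} 1
  2 to go: {8,10} 1  {9,10} 1
  3 to go: {6,9,10} 1  {7,8,10} 1  {8,9,10} 2
  4 to go: {5,6,9,10} 1  {6,8,9,10} 3  {7,8,9,10} 3
  5 to go: {4,5,6,9,10} 1  {5,6,8,9,10} 4  {6,7,8,9,10} 6
  6 to go: {3,4,5,6,9,10} 1  {4,5,6,8,9,10} 5  {5,6,7,8,9,10} 10
  7 to go: {2,3,4,5,6,9,10} 1  {3,4,5,6,8,9,10} 6  {4,5,6,7,8,9,10} 15
  8 to go: {2,3,4,5,6,8,9,10} 7  {3,4,5,6,7,8,9,10} 21
  9 to go: {2,3,4,5,6,7,8,9,10} 28
  if 0:e drops first: 28 orders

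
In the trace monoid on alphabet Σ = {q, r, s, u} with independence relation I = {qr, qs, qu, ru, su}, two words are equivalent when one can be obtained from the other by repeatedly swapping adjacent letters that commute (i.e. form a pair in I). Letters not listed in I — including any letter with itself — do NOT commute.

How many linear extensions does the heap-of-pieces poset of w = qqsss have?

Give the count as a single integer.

10

#0=q has no predecessor
#1=q depends on [0:q]
#2=s has no predecessor
#3=s depends on [2:s]
#4=s depends on [3:s]
sources: [0:q, 2:s]
N(rest) = Σ N(rest − s) over sources s of rest; N(one piece) = 1:
  size 1 → [1]=1  [4]=1
  size 2 → [0,1]=1  [1,4]=2  [3,4]=1
  size 3 → [0,1,4]=3  [1,3,4]=3  [2,3,4]=1
  first=0(q) contributes 4
  first=2(s) contributes 6
|[w]| = 10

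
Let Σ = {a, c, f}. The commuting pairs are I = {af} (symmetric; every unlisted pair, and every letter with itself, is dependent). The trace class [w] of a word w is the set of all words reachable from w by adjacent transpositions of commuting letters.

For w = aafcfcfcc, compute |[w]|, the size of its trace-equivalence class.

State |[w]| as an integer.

0(a) covers ∅
1(a) covers 0:a
2(f) covers ∅
3(c) covers 1:a, 2:f
4(f) covers 3:c
5(c) covers 4:f
6(f) covers 5:c
7(c) covers 6:f
8(c) covers 7:c
floor of heap: 0:a, 2:f
completions by unplaced set U, small U first (add the entries for U minus each lowest piece of U):
  |U|=1: {8}:1
  |U|=2: {7,8}:1
  |U|=3: {6,7,8}:1
  |U|=4: {5,6,7,8}:1
  |U|=5: {4,5,6,7,8}:1
  |U|=6: {3,4,5,6,7,8}:1
  |U|=7: {1,3,4,5,6,7,8}:1  {2,3,4,5,6,7,8}:1
  start at 0(a): 2
  start at 2(f): 1
sum over floor = 3

3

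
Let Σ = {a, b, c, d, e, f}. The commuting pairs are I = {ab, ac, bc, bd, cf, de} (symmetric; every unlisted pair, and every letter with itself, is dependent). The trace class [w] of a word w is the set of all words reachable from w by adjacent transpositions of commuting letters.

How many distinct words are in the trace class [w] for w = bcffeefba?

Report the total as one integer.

drop 0:b onto floor
drop 1:c onto floor
drop 2:f onto {0:b}
drop 3:f onto {2:f}
drop 4:e onto {1:c, 3:f}
drop 5:e onto {4:e}
drop 6:f onto {5:e}
drop 7:b onto {6:f}
drop 8:a onto {6:f}
ground layer = {0:b, 1:c}
drop-orders for the pieces not yet dropped (sum over which currently-grounded one goes next):
  1 to go: {7} 1  {8} 1
  2 to go: {7,8} 2
  3 to go: {6,7,8} 2
  4 to go: {5,6,7,8} 2
  5 to go: {4,5,6,7,8} 2
  6 to go: {1,4,5,6,7,8} 2  {3,4,5,6,7,8} 2
  7 to go: {1,3,4,5,6,7,8} 4  {2,3,4,5,6,7,8} 2
  if 0:b drops first: 6 orders
  if 1:c drops first: 2 orders
heap linearizations: 8

8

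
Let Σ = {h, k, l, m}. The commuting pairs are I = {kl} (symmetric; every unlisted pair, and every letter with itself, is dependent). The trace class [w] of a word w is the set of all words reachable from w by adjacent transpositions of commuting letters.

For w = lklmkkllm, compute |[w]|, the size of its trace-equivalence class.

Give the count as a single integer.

18

0(l) covers ∅
1(k) covers ∅
2(l) covers 0:l
3(m) covers 1:k, 2:l
4(k) covers 3:m
5(k) covers 4:k
6(l) covers 3:m
7(l) covers 6:l
8(m) covers 5:k, 7:l
floor of heap: 0:l, 1:k
completions by unplaced set U, small U first (add the entries for U minus each lowest piece of U):
  |U|=1: {8}:1
  |U|=2: {5,8}:1  {7,8}:1
  |U|=3: {4,5,8}:1  {5,7,8}:2  {6,7,8}:1
  |U|=4: {4,5,7,8}:3  {5,6,7,8}:3
  |U|=5: {4,5,6,7,8}:6
  |U|=6: {3,4,5,6,7,8}:6
  |U|=7: {1,3,4,5,6,7,8}:6  {2,3,4,5,6,7,8}:6
  start at 0(l): 12
  start at 1(k): 6
sum over floor = 18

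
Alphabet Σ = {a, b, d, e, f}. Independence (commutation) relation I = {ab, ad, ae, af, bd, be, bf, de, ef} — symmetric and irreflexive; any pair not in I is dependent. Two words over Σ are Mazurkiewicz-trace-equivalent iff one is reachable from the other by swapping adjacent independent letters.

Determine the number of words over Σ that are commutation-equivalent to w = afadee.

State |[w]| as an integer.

90

piece 0:a — minimal
piece 1:f — minimal
piece 2:a rests on {0:a}
piece 3:d rests on {1:f}
piece 4:e — minimal
piece 5:e rests on {4:e}
minimal pieces: {0:a, 1:f, 4:e}
ways to finish when only these pieces remain (= sum over removing one remaining piece with nothing left below it):
  1 left: {2}→1  {3}→1  {5}→1
  2 left: {0,2}→1  {1,3}→1  {2,3}→2  {2,5}→2  {3,5}→2  {4,5}→1
  3 left: {0,2,3}→3  {0,2,5}→3  {1,2,3}→3  {1,3,5}→3  {2,3,5}→6  {2,4,5}→3  {3,4,5}→3
  4 left: {0,1,2,3}→6  {0,2,3,5}→12  {0,2,4,5}→6  {1,2,3,5}→12  {1,3,4,5}→6  {2,3,4,5}→12
  placing 0:a first → 30 extensions
  placing 1:f first → 30 extensions
  placing 4:e first → 30 extensions
total linear extensions = 90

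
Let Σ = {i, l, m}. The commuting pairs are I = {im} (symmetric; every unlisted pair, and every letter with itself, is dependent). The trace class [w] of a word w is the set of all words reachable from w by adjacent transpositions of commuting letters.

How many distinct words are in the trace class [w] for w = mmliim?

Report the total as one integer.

3

0(m) covers ∅
1(m) covers 0:m
2(l) covers 1:m
3(i) covers 2:l
4(i) covers 3:i
5(m) covers 2:l
floor of heap: 0:m
completions by unplaced set U, small U first (add the entries for U minus each lowest piece of U):
  |U|=1: {4}:1  {5}:1
  |U|=2: {3,4}:1  {4,5}:2
  |U|=3: {3,4,5}:3
  |U|=4: {2,3,4,5}:3
  start at 0(m): 3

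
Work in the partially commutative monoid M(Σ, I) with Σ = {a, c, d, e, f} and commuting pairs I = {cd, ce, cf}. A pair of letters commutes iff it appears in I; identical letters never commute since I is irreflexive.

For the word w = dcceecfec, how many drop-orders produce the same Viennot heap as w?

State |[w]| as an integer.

126

#0=d has no predecessor
#1=c has no predecessor
#2=c depends on [1:c]
#3=e depends on [0:d]
#4=e depends on [3:e]
#5=c depends on [2:c]
#6=f depends on [4:e]
#7=e depends on [6:f]
#8=c depends on [5:c]
sources: [0:d, 1:c]
N(rest) = Σ N(rest − s) over sources s of rest; N(one piece) = 1:
  size 1 → [7]=1  [8]=1
  size 2 → [5,8]=1  [6,7]=1  [7,8]=2
  size 3 → [2,5,8]=1  [4,6,7]=1  [5,7,8]=3  [6,7,8]=3
  size 4 → [1,2,5,8]=1  [2,5,7,8]=4  [3,4,6,7]=1  [4,6,7,8]=4  [5,6,7,8]=6
  size 5 → [0,3,4,6,7]=1  [1,2,5,7,8]=5  [2,5,6,7,8]=10  [3,4,6,7,8]=5  [4,5,6,7,8]=10
  size 6 → [0,3,4,6,7,8]=6  [1,2,5,6,7,8]=15  [2,4,5,6,7,8]=20  [3,4,5,6,7,8]=15
  size 7 → [0,3,4,5,6,7,8]=21  [1,2,4,5,6,7,8]=35  [2,3,4,5,6,7,8]=35
  first=0(d) contributes 70
  first=1(c) contributes 56
|[w]| = 126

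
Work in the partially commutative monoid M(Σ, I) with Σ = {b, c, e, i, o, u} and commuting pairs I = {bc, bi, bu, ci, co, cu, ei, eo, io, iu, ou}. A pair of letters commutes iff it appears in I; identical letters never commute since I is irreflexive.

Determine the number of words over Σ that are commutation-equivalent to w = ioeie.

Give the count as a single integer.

30

0(i) covers ∅
1(o) covers ∅
2(e) covers ∅
3(i) covers 0:i
4(e) covers 2:e
floor of heap: 0:i, 1:o, 2:e
completions by unplaced set U, small U first (add the entries for U minus each lowest piece of U):
  |U|=1: {1}:1  {3}:1  {4}:1
  |U|=2: {0,3}:1  {1,3}:2  {1,4}:2  {2,4}:1  {3,4}:2
  |U|=3: {0,1,3}:3  {0,3,4}:3  {1,2,4}:3  {1,3,4}:6  {2,3,4}:3
  start at 0(i): 12
  start at 1(o): 6
  start at 2(e): 12
sum over floor = 30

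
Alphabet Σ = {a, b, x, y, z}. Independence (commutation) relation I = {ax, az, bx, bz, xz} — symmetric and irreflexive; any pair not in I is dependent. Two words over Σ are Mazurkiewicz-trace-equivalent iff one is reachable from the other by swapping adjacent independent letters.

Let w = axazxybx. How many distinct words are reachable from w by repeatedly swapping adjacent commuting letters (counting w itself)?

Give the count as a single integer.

drop 0:a onto floor
drop 1:x onto floor
drop 2:a onto {0:a}
drop 3:z onto floor
drop 4:x onto {1:x}
drop 5:y onto {2:a, 3:z, 4:x}
drop 6:b onto {5:y}
drop 7:x onto {5:y}
ground layer = {0:a, 1:x, 3:z}
drop-orders for the pieces not yet dropped (sum over which currently-grounded one goes next):
  1 to go: {6} 1  {7} 1
  2 to go: {6,7} 2
  3 to go: {5,6,7} 2
  4 to go: {2,5,6,7} 2  {3,5,6,7} 2  {4,5,6,7} 2
  5 to go: {0,2,5,6,7} 2  {1,4,5,6,7} 2  {2,3,5,6,7} 4  {2,4,5,6,7} 4  {3,4,5,6,7} 4
  6 to go: {0,2,3,5,6,7} 6  {0,2,4,5,6,7} 6  {1,2,4,5,6,7} 6  {1,3,4,5,6,7} 6  {2,3,4,5,6,7} 12
  if 0:a drops first: 24 orders
  if 1:x drops first: 24 orders
  if 3:z drops first: 12 orders
heap linearizations: 60

60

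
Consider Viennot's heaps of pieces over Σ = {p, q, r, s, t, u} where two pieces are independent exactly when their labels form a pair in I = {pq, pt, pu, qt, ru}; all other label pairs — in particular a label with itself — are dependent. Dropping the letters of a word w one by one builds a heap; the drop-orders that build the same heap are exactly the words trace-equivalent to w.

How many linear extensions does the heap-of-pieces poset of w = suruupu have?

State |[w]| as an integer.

15

piece 0:s — minimal
piece 1:u rests on {0:s}
piece 2:r rests on {0:s}
piece 3:u rests on {1:u}
piece 4:u rests on {3:u}
piece 5:p rests on {2:r}
piece 6:u rests on {4:u}
minimal pieces: {0:s}
ways to finish when only these pieces remain (= sum over removing one remaining piece with nothing left below it):
  1 left: {5}→1  {6}→1
  2 left: {2,5}→1  {4,6}→1  {5,6}→2
  3 left: {2,5,6}→3  {3,4,6}→1  {4,5,6}→3
  4 left: {1,3,4,6}→1  {2,4,5,6}→6  {3,4,5,6}→4
  5 left: {1,3,4,5,6}→5  {2,3,4,5,6}→10
  placing 0:s first → 15 extensions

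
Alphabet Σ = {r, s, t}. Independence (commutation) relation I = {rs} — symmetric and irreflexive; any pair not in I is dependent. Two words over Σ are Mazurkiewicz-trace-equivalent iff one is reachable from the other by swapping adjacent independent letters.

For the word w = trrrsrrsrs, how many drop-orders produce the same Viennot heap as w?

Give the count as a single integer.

84

#0=t has no predecessor
#1=r depends on [0:t]
#2=r depends on [1:r]
#3=r depends on [2:r]
#4=s depends on [0:t]
#5=r depends on [3:r]
#6=r depends on [5:r]
#7=s depends on [4:s]
#8=r depends on [6:r]
#9=s depends on [7:s]
sources: [0:t]
N(rest) = Σ N(rest − s) over sources s of rest; N(one piece) = 1:
  size 1 → [8]=1  [9]=1
  size 2 → [6,8]=1  [7,9]=1  [8,9]=2
  size 3 → [4,7,9]=1  [5,6,8]=1  [6,8,9]=3  [7,8,9]=3
  size 4 → [3,5,6,8]=1  [4,7,8,9]=4  [5,6,8,9]=4  [6,7,8,9]=6
  size 5 → [2,3,5,6,8]=1  [3,5,6,8,9]=5  [4,6,7,8,9]=10  [5,6,7,8,9]=10
  size 6 → [1,2,3,5,6,8]=1  [2,3,5,6,8,9]=6  [3,5,6,7,8,9]=15  [4,5,6,7,8,9]=20
  size 7 → [1,2,3,5,6,8,9]=7  [2,3,5,6,7,8,9]=21  [3,4,5,6,7,8,9]=35
  size 8 → [1,2,3,5,6,7,8,9]=28  [2,3,4,5,6,7,8,9]=56
  first=0(t) contributes 84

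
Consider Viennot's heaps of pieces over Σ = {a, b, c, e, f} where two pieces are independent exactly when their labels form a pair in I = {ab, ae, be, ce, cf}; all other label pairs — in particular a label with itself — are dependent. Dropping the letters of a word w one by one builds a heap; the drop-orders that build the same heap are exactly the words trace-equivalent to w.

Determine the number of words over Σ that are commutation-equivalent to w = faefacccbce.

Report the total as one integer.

0(f) covers ∅
1(a) covers 0:f
2(e) covers 0:f
3(f) covers 1:a, 2:e
4(a) covers 3:f
5(c) covers 4:a
6(c) covers 5:c
7(c) covers 6:c
8(b) covers 7:c
9(c) covers 8:b
10(e) covers 3:f
floor of heap: 0:f
completions by unplaced set U, small U first (add the entries for U minus each lowest piece of U):
  |U|=1: {9}:1  {10}:1
  |U|=2: {8,9}:1  {9,10}:2
  |U|=3: {7,8,9}:1  {8,9,10}:3
  |U|=4: {6,7,8,9}:1  {7,8,9,10}:4
  |U|=5: {5,6,7,8,9}:1  {6,7,8,9,10}:5
  |U|=6: {4,5,6,7,8,9}:1  {5,6,7,8,9,10}:6
  |U|=7: {4,5,6,7,8,9,10}:7
  |U|=8: {3,4,5,6,7,8,9,10}:7
  |U|=9: {1,3,4,5,6,7,8,9,10}:7  {2,3,4,5,6,7,8,9,10}:7
  start at 0(f): 14

14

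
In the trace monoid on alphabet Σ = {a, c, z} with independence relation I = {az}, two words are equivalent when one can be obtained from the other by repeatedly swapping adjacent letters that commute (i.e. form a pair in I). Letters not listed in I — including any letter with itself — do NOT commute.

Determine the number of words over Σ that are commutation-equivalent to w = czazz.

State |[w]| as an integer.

4

#0=c has no predecessor
#1=z depends on [0:c]
#2=a depends on [0:c]
#3=z depends on [1:z]
#4=z depends on [3:z]
sources: [0:c]
N(rest) = Σ N(rest − s) over sources s of rest; N(one piece) = 1:
  size 1 → [2]=1  [4]=1
  size 2 → [2,4]=2  [3,4]=1
  size 3 → [1,3,4]=1  [2,3,4]=3
  first=0(c) contributes 4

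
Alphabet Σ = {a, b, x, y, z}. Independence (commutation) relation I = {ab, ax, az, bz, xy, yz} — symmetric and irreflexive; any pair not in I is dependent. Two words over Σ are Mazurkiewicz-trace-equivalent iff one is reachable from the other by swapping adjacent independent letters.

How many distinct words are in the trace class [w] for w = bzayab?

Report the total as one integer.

0(b) covers ∅
1(z) covers ∅
2(a) covers ∅
3(y) covers 0:b, 2:a
4(a) covers 3:y
5(b) covers 3:y
floor of heap: 0:b, 1:z, 2:a
completions by unplaced set U, small U first (add the entries for U minus each lowest piece of U):
  |U|=1: {1}:1  {4}:1  {5}:1
  |U|=2: {1,4}:2  {1,5}:2  {4,5}:2
  |U|=3: {1,4,5}:6  {3,4,5}:2
  |U|=4: {0,3,4,5}:2  {1,3,4,5}:8  {2,3,4,5}:2
  start at 0(b): 10
  start at 1(z): 4
  start at 2(a): 10
sum over floor = 24

24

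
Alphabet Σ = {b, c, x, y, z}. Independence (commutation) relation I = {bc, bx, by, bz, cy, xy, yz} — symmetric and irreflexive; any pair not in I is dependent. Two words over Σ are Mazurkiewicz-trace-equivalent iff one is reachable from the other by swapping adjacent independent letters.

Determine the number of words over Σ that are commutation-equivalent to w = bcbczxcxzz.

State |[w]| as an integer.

#0=b has no predecessor
#1=c has no predecessor
#2=b depends on [0:b]
#3=c depends on [1:c]
#4=z depends on [3:c]
#5=x depends on [4:z]
#6=c depends on [5:x]
#7=x depends on [6:c]
#8=z depends on [7:x]
#9=z depends on [8:z]
sources: [0:b, 1:c]
N(rest) = Σ N(rest − s) over sources s of rest; N(one piece) = 1:
  size 1 → [2]=1  [9]=1
  size 2 → [0,2]=1  [2,9]=2  [8,9]=1
  size 3 → [0,2,9]=3  [2,8,9]=3  [7,8,9]=1
  size 4 → [0,2,8,9]=6  [2,7,8,9]=4  [6,7,8,9]=1
  size 5 → [0,2,7,8,9]=10  [2,6,7,8,9]=5  [5,6,7,8,9]=1
  size 6 → [0,2,6,7,8,9]=15  [2,5,6,7,8,9]=6  [4,5,6,7,8,9]=1
  size 7 → [0,2,5,6,7,8,9]=21  [2,4,5,6,7,8,9]=7  [3,4,5,6,7,8,9]=1
  size 8 → [0,2,4,5,6,7,8,9]=28  [1,3,4,5,6,7,8,9]=1  [2,3,4,5,6,7,8,9]=8
  first=0(b) contributes 9
  first=1(c) contributes 36
|[w]| = 45

45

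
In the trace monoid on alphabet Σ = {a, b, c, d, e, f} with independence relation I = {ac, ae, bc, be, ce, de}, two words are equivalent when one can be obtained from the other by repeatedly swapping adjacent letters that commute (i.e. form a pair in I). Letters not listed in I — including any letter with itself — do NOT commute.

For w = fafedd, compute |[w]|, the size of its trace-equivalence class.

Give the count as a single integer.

0(f) covers ∅
1(a) covers 0:f
2(f) covers 1:a
3(e) covers 2:f
4(d) covers 2:f
5(d) covers 4:d
floor of heap: 0:f
completions by unplaced set U, small U first (add the entries for U minus each lowest piece of U):
  |U|=1: {3}:1  {5}:1
  |U|=2: {3,5}:2  {4,5}:1
  |U|=3: {3,4,5}:3
  |U|=4: {2,3,4,5}:3
  start at 0(f): 3

3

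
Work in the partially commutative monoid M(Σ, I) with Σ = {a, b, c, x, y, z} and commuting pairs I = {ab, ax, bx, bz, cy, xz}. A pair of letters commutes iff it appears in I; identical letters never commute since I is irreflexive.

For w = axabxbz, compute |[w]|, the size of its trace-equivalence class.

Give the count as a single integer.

#0=a has no predecessor
#1=x has no predecessor
#2=a depends on [0:a]
#3=b has no predecessor
#4=x depends on [1:x]
#5=b depends on [3:b]
#6=z depends on [2:a]
sources: [0:a, 1:x, 3:b]
N(rest) = Σ N(rest − s) over sources s of rest; N(one piece) = 1:
  size 1 → [4]=1  [5]=1  [6]=1
  size 2 → [1,4]=1  [2,6]=1  [3,5]=1  [4,5]=2  [4,6]=2  [5,6]=2
  size 3 → [0,2,6]=1  [1,4,5]=3  [1,4,6]=3  [2,4,6]=3  [2,5,6]=3  [3,4,5]=3  [3,5,6]=3  [4,5,6]=6
  size 4 → [0,2,4,6]=4  [0,2,5,6]=4  [1,2,4,6]=6  [1,3,4,5]=6  [1,4,5,6]=12  [2,3,5,6]=6  [2,4,5,6]=12  [3,4,5,6]=12
  size 5 → [0,1,2,4,6]=10  [0,2,3,5,6]=10  [0,2,4,5,6]=20  [1,2,4,5,6]=30  [1,3,4,5,6]=30  [2,3,4,5,6]=30
  first=0(a) contributes 90
  first=1(x) contributes 60
  first=3(b) contributes 60
|[w]| = 210

210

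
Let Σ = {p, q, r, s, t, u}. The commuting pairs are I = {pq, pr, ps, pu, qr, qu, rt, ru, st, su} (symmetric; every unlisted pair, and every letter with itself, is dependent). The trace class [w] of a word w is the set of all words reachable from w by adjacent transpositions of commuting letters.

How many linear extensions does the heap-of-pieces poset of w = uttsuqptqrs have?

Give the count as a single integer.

208

piece 0:u — minimal
piece 1:t rests on {0:u}
piece 2:t rests on {1:t}
piece 3:s — minimal
piece 4:u rests on {2:t}
piece 5:q rests on {2:t, 3:s}
piece 6:p rests on {2:t}
piece 7:t rests on {4:u, 5:q, 6:p}
piece 8:q rests on {7:t}
piece 9:r rests on {3:s}
piece 10:s rests on {8:q, 9:r}
minimal pieces: {0:u, 3:s}
ways to finish when only these pieces remain (= sum over removing one remaining piece with nothing left below it):
  1 left: {10}→1
  2 left: {8,10}→1  {9,10}→1
  3 left: {7,8,10}→1  {8,9,10}→2
  4 left: {4,7,8,10}→1  {5,7,8,10}→1  {6,7,8,10}→1  {7,8,9,10}→3
  5 left: {4,5,7,8,10}→2  {4,6,7,8,10}→2  {4,7,8,9,10}→4  {5,6,7,8,10}→2  {5,7,8,9,10}→4  {6,7,8,9,10}→4
  6 left: {3,5,7,8,9,10}→4  {4,5,6,7,8,10}→6  {4,5,7,8,9,10}→10  {4,6,7,8,9,10}→10  {5,6,7,8,9,10}→10
  7 left: {2,4,5,6,7,8,10}→6  {3,4,5,7,8,9,10}→14  {3,5,6,7,8,9,10}→14  {4,5,6,7,8,9,10}→36
  8 left: {1,2,4,5,6,7,8,10}→6  {2,4,5,6,7,8,9,10}→42  {3,4,5,6,7,8,9,10}→64
  9 left: {0,1,2,4,5,6,7,8,10}→6  {1,2,4,5,6,7,8,9,10}→48  {2,3,4,5,6,7,8,9,10}→106
  placing 0:u first → 154 extensions
  placing 3:s first → 54 extensions
total linear extensions = 208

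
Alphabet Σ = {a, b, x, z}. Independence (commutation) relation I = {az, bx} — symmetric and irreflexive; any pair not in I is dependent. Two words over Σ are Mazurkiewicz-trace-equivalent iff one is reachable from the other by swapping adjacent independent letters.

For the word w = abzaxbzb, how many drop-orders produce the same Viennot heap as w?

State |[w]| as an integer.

0(a) covers ∅
1(b) covers 0:a
2(z) covers 1:b
3(a) covers 1:b
4(x) covers 2:z, 3:a
5(b) covers 2:z, 3:a
6(z) covers 4:x, 5:b
7(b) covers 6:z
floor of heap: 0:a
completions by unplaced set U, small U first (add the entries for U minus each lowest piece of U):
  |U|=1: {7}:1
  |U|=2: {6,7}:1
  |U|=3: {4,6,7}:1  {5,6,7}:1
  |U|=4: {4,5,6,7}:2
  |U|=5: {2,4,5,6,7}:2  {3,4,5,6,7}:2
  |U|=6: {2,3,4,5,6,7}:4
  start at 0(a): 4

4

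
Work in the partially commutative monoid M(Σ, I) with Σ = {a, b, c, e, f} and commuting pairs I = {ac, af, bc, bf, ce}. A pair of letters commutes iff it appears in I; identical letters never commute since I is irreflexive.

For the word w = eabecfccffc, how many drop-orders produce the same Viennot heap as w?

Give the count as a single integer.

5

piece 0:e — minimal
piece 1:a rests on {0:e}
piece 2:b rests on {1:a}
piece 3:e rests on {2:b}
piece 4:c — minimal
piece 5:f rests on {3:e, 4:c}
piece 6:c rests on {5:f}
piece 7:c rests on {6:c}
piece 8:f rests on {7:c}
piece 9:f rests on {8:f}
piece 10:c rests on {9:f}
minimal pieces: {0:e, 4:c}
ways to finish when only these pieces remain (= sum over removing one remaining piece with nothing left below it):
  1 left: {10}→1
  2 left: {9,10}→1
  3 left: {8,9,10}→1
  4 left: {7,8,9,10}→1
  5 left: {6,7,8,9,10}→1
  6 left: {5,6,7,8,9,10}→1
  7 left: {3,5,6,7,8,9,10}→1  {4,5,6,7,8,9,10}→1
  8 left: {2,3,5,6,7,8,9,10}→1  {3,4,5,6,7,8,9,10}→2
  9 left: {1,2,3,5,6,7,8,9,10}→1  {2,3,4,5,6,7,8,9,10}→3
  placing 0:e first → 4 extensions
  placing 4:c first → 1 extensions
total linear extensions = 5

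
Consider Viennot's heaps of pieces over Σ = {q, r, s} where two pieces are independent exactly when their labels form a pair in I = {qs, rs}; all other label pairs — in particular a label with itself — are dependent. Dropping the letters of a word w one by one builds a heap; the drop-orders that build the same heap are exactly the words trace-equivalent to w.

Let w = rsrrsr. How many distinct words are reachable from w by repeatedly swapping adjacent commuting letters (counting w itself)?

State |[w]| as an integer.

15

#0=r has no predecessor
#1=s has no predecessor
#2=r depends on [0:r]
#3=r depends on [2:r]
#4=s depends on [1:s]
#5=r depends on [3:r]
sources: [0:r, 1:s]
N(rest) = Σ N(rest − s) over sources s of rest; N(one piece) = 1:
  size 1 → [4]=1  [5]=1
  size 2 → [1,4]=1  [3,5]=1  [4,5]=2
  size 3 → [1,4,5]=3  [2,3,5]=1  [3,4,5]=3
  size 4 → [0,2,3,5]=1  [1,3,4,5]=6  [2,3,4,5]=4
  first=0(r) contributes 10
  first=1(s) contributes 5
|[w]| = 15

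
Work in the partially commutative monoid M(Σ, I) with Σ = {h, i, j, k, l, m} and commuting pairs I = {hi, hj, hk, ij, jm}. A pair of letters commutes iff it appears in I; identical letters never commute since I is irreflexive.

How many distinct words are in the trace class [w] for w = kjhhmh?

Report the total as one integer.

0(k) covers ∅
1(j) covers 0:k
2(h) covers ∅
3(h) covers 2:h
4(m) covers 0:k, 3:h
5(h) covers 4:m
floor of heap: 0:k, 2:h
completions by unplaced set U, small U first (add the entries for U minus each lowest piece of U):
  |U|=1: {1}:1  {5}:1
  |U|=2: {1,5}:2  {4,5}:1
  |U|=3: {1,4,5}:3  {3,4,5}:1
  |U|=4: {0,1,4,5}:3  {1,3,4,5}:4  {2,3,4,5}:1
  start at 0(k): 5
  start at 2(h): 7
sum over floor = 12

12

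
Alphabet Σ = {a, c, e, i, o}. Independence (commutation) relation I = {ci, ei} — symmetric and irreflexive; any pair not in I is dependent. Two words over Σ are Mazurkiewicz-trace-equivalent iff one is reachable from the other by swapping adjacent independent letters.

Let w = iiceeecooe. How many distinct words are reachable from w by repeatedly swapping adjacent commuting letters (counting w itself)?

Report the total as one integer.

#0=i has no predecessor
#1=i depends on [0:i]
#2=c has no predecessor
#3=e depends on [2:c]
#4=e depends on [3:e]
#5=e depends on [4:e]
#6=c depends on [5:e]
#7=o depends on [1:i, 6:c]
#8=o depends on [7:o]
#9=e depends on [8:o]
sources: [0:i, 2:c]
N(rest) = Σ N(rest − s) over sources s of rest; N(one piece) = 1:
  size 1 → [9]=1
  size 2 → [8,9]=1
  size 3 → [7,8,9]=1
  size 4 → [1,7,8,9]=1  [6,7,8,9]=1
  size 5 → [0,1,7,8,9]=1  [1,6,7,8,9]=2  [5,6,7,8,9]=1
  size 6 → [0,1,6,7,8,9]=3  [1,5,6,7,8,9]=3  [4,5,6,7,8,9]=1
  size 7 → [0,1,5,6,7,8,9]=6  [1,4,5,6,7,8,9]=4  [3,4,5,6,7,8,9]=1
  size 8 → [0,1,4,5,6,7,8,9]=10  [1,3,4,5,6,7,8,9]=5  [2,3,4,5,6,7,8,9]=1
  first=0(i) contributes 6
  first=2(c) contributes 15
|[w]| = 21

21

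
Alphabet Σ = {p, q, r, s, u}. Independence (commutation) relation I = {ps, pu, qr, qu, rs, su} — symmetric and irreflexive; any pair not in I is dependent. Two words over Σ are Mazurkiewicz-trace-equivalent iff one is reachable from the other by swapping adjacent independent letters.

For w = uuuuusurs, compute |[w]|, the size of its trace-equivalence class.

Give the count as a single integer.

36

drop 0:u onto floor
drop 1:u onto {0:u}
drop 2:u onto {1:u}
drop 3:u onto {2:u}
drop 4:u onto {3:u}
drop 5:s onto floor
drop 6:u onto {4:u}
drop 7:r onto {6:u}
drop 8:s onto {5:s}
ground layer = {0:u, 5:s}
drop-orders for the pieces not yet dropped (sum over which currently-grounded one goes next):
  1 to go: {7} 1  {8} 1
  2 to go: {5,8} 1  {6,7} 1  {7,8} 2
  3 to go: {4,6,7} 1  {5,7,8} 3  {6,7,8} 3
  4 to go: {3,4,6,7} 1  {4,6,7,8} 4  {5,6,7,8} 6
  5 to go: {2,3,4,6,7} 1  {3,4,6,7,8} 5  {4,5,6,7,8} 10
  6 to go: {1,2,3,4,6,7} 1  {2,3,4,6,7,8} 6  {3,4,5,6,7,8} 15
  7 to go: {0,1,2,3,4,6,7} 1  {1,2,3,4,6,7,8} 7  {2,3,4,5,6,7,8} 21
  if 0:u drops first: 28 orders
  if 5:s drops first: 8 orders
heap linearizations: 36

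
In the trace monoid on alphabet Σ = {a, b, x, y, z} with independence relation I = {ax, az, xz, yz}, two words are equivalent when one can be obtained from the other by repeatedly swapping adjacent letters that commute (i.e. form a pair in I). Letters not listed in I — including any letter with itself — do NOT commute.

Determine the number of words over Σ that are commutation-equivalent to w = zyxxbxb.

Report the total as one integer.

0(z) covers ∅
1(y) covers ∅
2(x) covers 1:y
3(x) covers 2:x
4(b) covers 0:z, 3:x
5(x) covers 4:b
6(b) covers 5:x
floor of heap: 0:z, 1:y
completions by unplaced set U, small U first (add the entries for U minus each lowest piece of U):
  |U|=1: {6}:1
  |U|=2: {5,6}:1
  |U|=3: {4,5,6}:1
  |U|=4: {0,4,5,6}:1  {3,4,5,6}:1
  |U|=5: {0,3,4,5,6}:2  {2,3,4,5,6}:1
  start at 0(z): 1
  start at 1(y): 3
sum over floor = 4

4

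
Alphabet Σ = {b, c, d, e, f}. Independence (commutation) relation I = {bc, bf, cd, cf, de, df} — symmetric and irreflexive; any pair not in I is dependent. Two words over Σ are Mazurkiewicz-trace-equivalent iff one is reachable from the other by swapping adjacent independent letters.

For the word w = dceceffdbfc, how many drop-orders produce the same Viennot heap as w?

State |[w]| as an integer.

580

drop 0:d onto floor
drop 1:c onto floor
drop 2:e onto {1:c}
drop 3:c onto {2:e}
drop 4:e onto {3:c}
drop 5:f onto {4:e}
drop 6:f onto {5:f}
drop 7:d onto {0:d}
drop 8:b onto {4:e, 7:d}
drop 9:f onto {6:f}
drop 10:c onto {4:e}
ground layer = {0:d, 1:c}
drop-orders for the pieces not yet dropped (sum over which currently-grounded one goes next):
  1 to go: {8} 1  {9} 1  {10} 1
  2 to go: {6,9} 1  {7,8} 1  {8,9} 2  {8,10} 2  {9,10} 2
  3 to go: {0,7,8} 1  {5,6,9} 1  {6,8,9} 3  {6,9,10} 3  {7,8,9} 3  {7,8,10} 3  {8,9,10} 6
  4 to go: {0,7,8,9} 4  {0,7,8,10} 4  {5,6,8,9} 4  {5,6,9,10} 4  {6,7,8,9} 6  {6,8,9,10} 12  {7,8,9,10} 12
  5 to go: {0,6,7,8,9} 10  {0,7,8,9,10} 20  {5,6,7,8,9} 10  {5,6,8,9,10} 20  {6,7,8,9,10} 30
  6 to go: {0,5,6,7,8,9} 20  {0,6,7,8,9,10} 60  {4,5,6,8,9,10} 20  {5,6,7,8,9,10} 60
  7 to go: {0,5,6,7,8,9,10} 140  {3,4,5,6,8,9,10} 20  {4,5,6,7,8,9,10} 80
  8 to go: {0,4,5,6,7,8,9,10} 220  {2,3,4,5,6,8,9,10} 20  {3,4,5,6,7,8,9,10} 100
  9 to go: {0,3,4,5,6,7,8,9,10} 320  {1,2,3,4,5,6,8,9,10} 20  {2,3,4,5,6,7,8,9,10} 120
  if 0:d drops first: 140 orders
  if 1:c drops first: 440 orders
heap linearizations: 580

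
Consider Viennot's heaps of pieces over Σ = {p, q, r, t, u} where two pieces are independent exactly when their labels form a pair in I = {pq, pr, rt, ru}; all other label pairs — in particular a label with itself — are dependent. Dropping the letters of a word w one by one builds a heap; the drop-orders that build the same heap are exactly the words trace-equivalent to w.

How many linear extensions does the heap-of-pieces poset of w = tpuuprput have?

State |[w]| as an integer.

0(t) covers ∅
1(p) covers 0:t
2(u) covers 1:p
3(u) covers 2:u
4(p) covers 3:u
5(r) covers ∅
6(p) covers 4:p
7(u) covers 6:p
8(t) covers 7:u
floor of heap: 0:t, 5:r
completions by unplaced set U, small U first (add the entries for U minus each lowest piece of U):
  |U|=1: {5}:1  {8}:1
  |U|=2: {5,8}:2  {7,8}:1
  |U|=3: {5,7,8}:3  {6,7,8}:1
  |U|=4: {4,6,7,8}:1  {5,6,7,8}:4
  |U|=5: {3,4,6,7,8}:1  {4,5,6,7,8}:5
  |U|=6: {2,3,4,6,7,8}:1  {3,4,5,6,7,8}:6
  |U|=7: {1,2,3,4,6,7,8}:1  {2,3,4,5,6,7,8}:7
  start at 0(t): 8
  start at 5(r): 1
sum over floor = 9

9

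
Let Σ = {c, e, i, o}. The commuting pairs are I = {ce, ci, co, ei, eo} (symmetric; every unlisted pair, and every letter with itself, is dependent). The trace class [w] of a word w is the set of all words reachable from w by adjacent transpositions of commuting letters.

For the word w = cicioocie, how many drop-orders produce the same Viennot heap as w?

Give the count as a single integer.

#0=c has no predecessor
#1=i has no predecessor
#2=c depends on [0:c]
#3=i depends on [1:i]
#4=o depends on [3:i]
#5=o depends on [4:o]
#6=c depends on [2:c]
#7=i depends on [5:o]
#8=e has no predecessor
sources: [0:c, 1:i, 8:e]
N(rest) = Σ N(rest − s) over sources s of rest; N(one piece) = 1:
  size 1 → [6]=1  [7]=1  [8]=1
  size 2 → [2,6]=1  [5,7]=1  [6,7]=2  [6,8]=2  [7,8]=2
  size 3 → [0,2,6]=1  [2,6,7]=3  [2,6,8]=3  [4,5,7]=1  [5,6,7]=3  [5,7,8]=3  [6,7,8]=6
  size 4 → [0,2,6,7]=4  [0,2,6,8]=4  [2,5,6,7]=6  [2,6,7,8]=12  [3,4,5,7]=1  [4,5,6,7]=4  [4,5,7,8]=4  [5,6,7,8]=12
  size 5 → [0,2,5,6,7]=10  [0,2,6,7,8]=20  [1,3,4,5,7]=1  [2,4,5,6,7]=10  [2,5,6,7,8]=30  [3,4,5,6,7]=5  [3,4,5,7,8]=5  [4,5,6,7,8]=20
  size 6 → [0,2,4,5,6,7]=20  [0,2,5,6,7,8]=60  [1,3,4,5,6,7]=6  [1,3,4,5,7,8]=6  [2,3,4,5,6,7]=15  [2,4,5,6,7,8]=60  [3,4,5,6,7,8]=30
  size 7 → [0,2,3,4,5,6,7]=35  [0,2,4,5,6,7,8]=140  [1,2,3,4,5,6,7]=21  [1,3,4,5,6,7,8]=42  [2,3,4,5,6,7,8]=105
  first=0(c) contributes 168
  first=1(i) contributes 280
  first=8(e) contributes 56
|[w]| = 504

504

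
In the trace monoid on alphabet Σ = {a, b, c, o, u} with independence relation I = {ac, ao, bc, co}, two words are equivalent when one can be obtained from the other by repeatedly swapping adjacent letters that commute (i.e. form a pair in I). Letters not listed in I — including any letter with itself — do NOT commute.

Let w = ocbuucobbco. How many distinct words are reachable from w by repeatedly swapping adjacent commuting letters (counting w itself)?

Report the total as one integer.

piece 0:o — minimal
piece 1:c — minimal
piece 2:b rests on {0:o}
piece 3:u rests on {1:c, 2:b}
piece 4:u rests on {3:u}
piece 5:c rests on {4:u}
piece 6:o rests on {4:u}
piece 7:b rests on {6:o}
piece 8:b rests on {7:b}
piece 9:c rests on {5:c}
piece 10:o rests on {8:b}
minimal pieces: {0:o, 1:c}
ways to finish when only these pieces remain (= sum over removing one remaining piece with nothing left below it):
  1 left: {9}→1  {10}→1
  2 left: {5,9}→1  {8,10}→1  {9,10}→2
  3 left: {5,9,10}→3  {7,8,10}→1  {8,9,10}→3
  4 left: {5,8,9,10}→6  {6,7,8,10}→1  {7,8,9,10}→4
  5 left: {5,7,8,9,10}→10  {6,7,8,9,10}→5
  6 left: {5,6,7,8,9,10}→15
  7 left: {4,5,6,7,8,9,10}→15
  8 left: {3,4,5,6,7,8,9,10}→15
  9 left: {1,3,4,5,6,7,8,9,10}→15  {2,3,4,5,6,7,8,9,10}→15
  placing 0:o first → 30 extensions
  placing 1:c first → 15 extensions
total linear extensions = 45

45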